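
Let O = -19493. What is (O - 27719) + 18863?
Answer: -28349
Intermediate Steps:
(O - 27719) + 18863 = (-19493 - 27719) + 18863 = -47212 + 18863 = -28349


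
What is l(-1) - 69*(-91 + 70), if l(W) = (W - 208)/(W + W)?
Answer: 3107/2 ≈ 1553.5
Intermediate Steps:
l(W) = (-208 + W)/(2*W) (l(W) = (-208 + W)/((2*W)) = (-208 + W)*(1/(2*W)) = (-208 + W)/(2*W))
l(-1) - 69*(-91 + 70) = (½)*(-208 - 1)/(-1) - 69*(-91 + 70) = (½)*(-1)*(-209) - 69*(-21) = 209/2 - 1*(-1449) = 209/2 + 1449 = 3107/2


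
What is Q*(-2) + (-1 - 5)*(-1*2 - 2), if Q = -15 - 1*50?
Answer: 154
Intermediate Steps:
Q = -65 (Q = -15 - 50 = -65)
Q*(-2) + (-1 - 5)*(-1*2 - 2) = -65*(-2) + (-1 - 5)*(-1*2 - 2) = 130 - 6*(-2 - 2) = 130 - 6*(-4) = 130 + 24 = 154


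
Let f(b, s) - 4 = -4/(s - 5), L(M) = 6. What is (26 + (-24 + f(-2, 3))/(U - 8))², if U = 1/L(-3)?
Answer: 1768900/2209 ≈ 800.77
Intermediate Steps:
f(b, s) = 4 - 4/(-5 + s) (f(b, s) = 4 - 4/(s - 5) = 4 - 4/(-5 + s))
U = ⅙ (U = 1/6 = ⅙ ≈ 0.16667)
(26 + (-24 + f(-2, 3))/(U - 8))² = (26 + (-24 + 4*(-6 + 3)/(-5 + 3))/(⅙ - 8))² = (26 + (-24 + 4*(-3)/(-2))/(-47/6))² = (26 + (-24 + 4*(-½)*(-3))*(-6/47))² = (26 + (-24 + 6)*(-6/47))² = (26 - 18*(-6/47))² = (26 + 108/47)² = (1330/47)² = 1768900/2209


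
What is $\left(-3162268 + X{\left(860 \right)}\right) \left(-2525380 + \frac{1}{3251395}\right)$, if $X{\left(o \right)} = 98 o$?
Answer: $\frac{25273383799799860812}{3251395} \approx 7.7731 \cdot 10^{12}$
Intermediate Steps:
$\left(-3162268 + X{\left(860 \right)}\right) \left(-2525380 + \frac{1}{3251395}\right) = \left(-3162268 + 98 \cdot 860\right) \left(-2525380 + \frac{1}{3251395}\right) = \left(-3162268 + 84280\right) \left(-2525380 + \frac{1}{3251395}\right) = \left(-3077988\right) \left(- \frac{8211007905099}{3251395}\right) = \frac{25273383799799860812}{3251395}$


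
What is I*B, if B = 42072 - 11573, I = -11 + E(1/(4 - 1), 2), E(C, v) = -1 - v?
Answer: -426986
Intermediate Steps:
I = -14 (I = -11 + (-1 - 1*2) = -11 + (-1 - 2) = -11 - 3 = -14)
B = 30499
I*B = -14*30499 = -426986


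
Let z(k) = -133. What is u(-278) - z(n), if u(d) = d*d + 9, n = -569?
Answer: 77426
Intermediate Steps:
u(d) = 9 + d² (u(d) = d² + 9 = 9 + d²)
u(-278) - z(n) = (9 + (-278)²) - 1*(-133) = (9 + 77284) + 133 = 77293 + 133 = 77426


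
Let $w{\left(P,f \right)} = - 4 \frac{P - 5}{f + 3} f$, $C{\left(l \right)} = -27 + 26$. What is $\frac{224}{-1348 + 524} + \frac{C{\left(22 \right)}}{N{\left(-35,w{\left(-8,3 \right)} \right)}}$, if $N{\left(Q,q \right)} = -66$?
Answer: $- \frac{1745}{6798} \approx -0.25669$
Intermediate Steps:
$C{\left(l \right)} = -1$
$w{\left(P,f \right)} = - \frac{4 f \left(-5 + P\right)}{3 + f}$ ($w{\left(P,f \right)} = - 4 \frac{-5 + P}{3 + f} f = - \frac{4 \left(-5 + P\right)}{3 + f} f = - \frac{4 f \left(-5 + P\right)}{3 + f}$)
$\frac{224}{-1348 + 524} + \frac{C{\left(22 \right)}}{N{\left(-35,w{\left(-8,3 \right)} \right)}} = \frac{224}{-1348 + 524} - \frac{1}{-66} = \frac{224}{-824} - - \frac{1}{66} = 224 \left(- \frac{1}{824}\right) + \frac{1}{66} = - \frac{28}{103} + \frac{1}{66} = - \frac{1745}{6798}$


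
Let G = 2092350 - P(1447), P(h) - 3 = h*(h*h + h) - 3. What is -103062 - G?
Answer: 3029640020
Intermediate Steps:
P(h) = h*(h + h²) (P(h) = 3 + (h*(h*h + h) - 3) = 3 + (h*(h² + h) - 3) = 3 + (h*(h + h²) - 3) = 3 + (-3 + h*(h + h²)) = h*(h + h²))
G = -3029743082 (G = 2092350 - 1447²*(1 + 1447) = 2092350 - 2093809*1448 = 2092350 - 1*3031835432 = 2092350 - 3031835432 = -3029743082)
-103062 - G = -103062 - 1*(-3029743082) = -103062 + 3029743082 = 3029640020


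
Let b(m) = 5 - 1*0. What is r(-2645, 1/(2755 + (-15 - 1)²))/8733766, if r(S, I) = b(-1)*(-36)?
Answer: -90/4366883 ≈ -2.0610e-5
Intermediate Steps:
b(m) = 5 (b(m) = 5 + 0 = 5)
r(S, I) = -180 (r(S, I) = 5*(-36) = -180)
r(-2645, 1/(2755 + (-15 - 1)²))/8733766 = -180/8733766 = -180*1/8733766 = -90/4366883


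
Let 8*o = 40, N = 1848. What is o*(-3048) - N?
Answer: -17088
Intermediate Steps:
o = 5 (o = (⅛)*40 = 5)
o*(-3048) - N = 5*(-3048) - 1*1848 = -15240 - 1848 = -17088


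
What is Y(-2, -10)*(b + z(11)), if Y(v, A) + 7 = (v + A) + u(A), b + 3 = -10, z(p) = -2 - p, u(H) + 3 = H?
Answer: 832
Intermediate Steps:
u(H) = -3 + H
b = -13 (b = -3 - 10 = -13)
Y(v, A) = -10 + v + 2*A (Y(v, A) = -7 + ((v + A) + (-3 + A)) = -7 + ((A + v) + (-3 + A)) = -7 + (-3 + v + 2*A) = -10 + v + 2*A)
Y(-2, -10)*(b + z(11)) = (-10 - 2 + 2*(-10))*(-13 + (-2 - 1*11)) = (-10 - 2 - 20)*(-13 + (-2 - 11)) = -32*(-13 - 13) = -32*(-26) = 832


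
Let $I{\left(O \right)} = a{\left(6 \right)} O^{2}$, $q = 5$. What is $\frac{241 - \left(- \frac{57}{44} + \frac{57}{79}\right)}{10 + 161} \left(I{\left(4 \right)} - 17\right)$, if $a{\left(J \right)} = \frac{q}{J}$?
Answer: $- \frac{839711}{162108} \approx -5.1799$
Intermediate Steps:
$a{\left(J \right)} = \frac{5}{J}$
$I{\left(O \right)} = \frac{5 O^{2}}{6}$ ($I{\left(O \right)} = \frac{5}{6} O^{2} = 5 \cdot \frac{1}{6} O^{2} = \frac{5 O^{2}}{6}$)
$\frac{241 - \left(- \frac{57}{44} + \frac{57}{79}\right)}{10 + 161} \left(I{\left(4 \right)} - 17\right) = \frac{241 - \left(- \frac{57}{44} + \frac{57}{79}\right)}{10 + 161} \left(\frac{5 \cdot 4^{2}}{6} - 17\right) = \frac{241 - - \frac{1995}{3476}}{171} \left(\frac{5}{6} \cdot 16 - 17\right) = \left(241 + \left(- \frac{57}{79} + \frac{57}{44}\right)\right) \frac{1}{171} \left(\frac{40}{3} - 17\right) = \left(241 + \frac{1995}{3476}\right) \frac{1}{171} \left(- \frac{11}{3}\right) = \frac{839711}{3476} \cdot \frac{1}{171} \left(- \frac{11}{3}\right) = \frac{839711}{594396} \left(- \frac{11}{3}\right) = - \frac{839711}{162108}$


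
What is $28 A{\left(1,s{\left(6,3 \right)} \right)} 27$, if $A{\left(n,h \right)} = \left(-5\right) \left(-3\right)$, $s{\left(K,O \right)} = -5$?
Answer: $11340$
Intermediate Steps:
$A{\left(n,h \right)} = 15$
$28 A{\left(1,s{\left(6,3 \right)} \right)} 27 = 28 \cdot 15 \cdot 27 = 420 \cdot 27 = 11340$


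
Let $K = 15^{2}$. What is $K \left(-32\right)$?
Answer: $-7200$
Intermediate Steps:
$K = 225$
$K \left(-32\right) = 225 \left(-32\right) = -7200$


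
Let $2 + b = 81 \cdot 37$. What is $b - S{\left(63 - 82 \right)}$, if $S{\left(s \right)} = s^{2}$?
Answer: $2634$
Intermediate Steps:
$b = 2995$ ($b = -2 + 81 \cdot 37 = -2 + 2997 = 2995$)
$b - S{\left(63 - 82 \right)} = 2995 - \left(63 - 82\right)^{2} = 2995 - \left(-19\right)^{2} = 2995 - 361 = 2634$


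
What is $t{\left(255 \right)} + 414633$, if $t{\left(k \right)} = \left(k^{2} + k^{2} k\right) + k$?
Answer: $17061288$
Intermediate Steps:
$t{\left(k \right)} = k + k^{2} + k^{3}$ ($t{\left(k \right)} = \left(k^{2} + k^{3}\right) + k = k + k^{2} + k^{3}$)
$t{\left(255 \right)} + 414633 = 255 \left(1 + 255 + 255^{2}\right) + 414633 = 255 \left(1 + 255 + 65025\right) + 414633 = 255 \cdot 65281 + 414633 = 16646655 + 414633 = 17061288$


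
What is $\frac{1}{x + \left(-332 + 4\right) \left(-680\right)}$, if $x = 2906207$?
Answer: $\frac{1}{3129247} \approx 3.1957 \cdot 10^{-7}$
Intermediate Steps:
$\frac{1}{x + \left(-332 + 4\right) \left(-680\right)} = \frac{1}{2906207 + \left(-332 + 4\right) \left(-680\right)} = \frac{1}{2906207 - -223040} = \frac{1}{2906207 + 223040} = \frac{1}{3129247}$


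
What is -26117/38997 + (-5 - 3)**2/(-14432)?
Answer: -1693823/2512521 ≈ -0.67415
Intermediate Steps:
-26117/38997 + (-5 - 3)**2/(-14432) = -26117*1/38997 + (-8)**2*(-1/14432) = -3731/5571 + 64*(-1/14432) = -3731/5571 - 2/451 = -1693823/2512521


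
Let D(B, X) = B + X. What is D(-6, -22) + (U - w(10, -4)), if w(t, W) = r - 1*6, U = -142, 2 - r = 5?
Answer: -161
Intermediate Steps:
r = -3 (r = 2 - 1*5 = 2 - 5 = -3)
w(t, W) = -9 (w(t, W) = -3 - 1*6 = -3 - 6 = -9)
D(-6, -22) + (U - w(10, -4)) = (-6 - 22) + (-142 - 1*(-9)) = -28 + (-142 + 9) = -28 - 133 = -161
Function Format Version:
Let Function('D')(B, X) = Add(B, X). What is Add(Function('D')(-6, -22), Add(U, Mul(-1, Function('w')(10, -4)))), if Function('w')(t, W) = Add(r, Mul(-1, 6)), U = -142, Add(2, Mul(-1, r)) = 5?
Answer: -161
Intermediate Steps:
r = -3 (r = Add(2, Mul(-1, 5)) = Add(2, -5) = -3)
Function('w')(t, W) = -9 (Function('w')(t, W) = Add(-3, Mul(-1, 6)) = Add(-3, -6) = -9)
Add(Function('D')(-6, -22), Add(U, Mul(-1, Function('w')(10, -4)))) = Add(Add(-6, -22), Add(-142, Mul(-1, -9))) = Add(-28, Add(-142, 9)) = Add(-28, -133) = -161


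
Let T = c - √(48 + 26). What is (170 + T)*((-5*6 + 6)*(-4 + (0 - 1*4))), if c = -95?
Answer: 14400 - 192*√74 ≈ 12748.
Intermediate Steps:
T = -95 - √74 (T = -95 - √(48 + 26) = -95 - √74 ≈ -103.60)
(170 + T)*((-5*6 + 6)*(-4 + (0 - 1*4))) = (170 + (-95 - √74))*((-5*6 + 6)*(-4 + (0 - 1*4))) = (75 - √74)*((-30 + 6)*(-4 + (0 - 4))) = (75 - √74)*(-24*(-4 - 4)) = (75 - √74)*(-24*(-8)) = (75 - √74)*192 = 14400 - 192*√74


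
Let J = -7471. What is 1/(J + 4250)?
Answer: -1/3221 ≈ -0.00031046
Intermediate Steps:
1/(J + 4250) = 1/(-7471 + 4250) = 1/(-3221) = -1/3221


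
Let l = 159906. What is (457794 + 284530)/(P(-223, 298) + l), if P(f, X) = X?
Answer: 16871/3641 ≈ 4.6336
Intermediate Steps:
(457794 + 284530)/(P(-223, 298) + l) = (457794 + 284530)/(298 + 159906) = 742324/160204 = 742324*(1/160204) = 16871/3641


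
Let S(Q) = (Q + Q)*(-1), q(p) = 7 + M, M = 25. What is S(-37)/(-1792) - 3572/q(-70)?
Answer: -100053/896 ≈ -111.67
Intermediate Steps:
q(p) = 32 (q(p) = 7 + 25 = 32)
S(Q) = -2*Q (S(Q) = (2*Q)*(-1) = -2*Q)
S(-37)/(-1792) - 3572/q(-70) = -2*(-37)/(-1792) - 3572/32 = 74*(-1/1792) - 3572*1/32 = -37/896 - 893/8 = -100053/896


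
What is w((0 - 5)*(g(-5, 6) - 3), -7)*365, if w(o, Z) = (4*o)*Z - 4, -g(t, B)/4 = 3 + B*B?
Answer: -8126360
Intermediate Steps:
g(t, B) = -12 - 4*B² (g(t, B) = -4*(3 + B*B) = -4*(3 + B²) = -12 - 4*B²)
w(o, Z) = -4 + 4*Z*o (w(o, Z) = 4*Z*o - 4 = -4 + 4*Z*o)
w((0 - 5)*(g(-5, 6) - 3), -7)*365 = (-4 + 4*(-7)*((0 - 5)*((-12 - 4*6²) - 3)))*365 = (-4 + 4*(-7)*(-5*((-12 - 4*36) - 3)))*365 = (-4 + 4*(-7)*(-5*((-12 - 144) - 3)))*365 = (-4 + 4*(-7)*(-5*(-156 - 3)))*365 = (-4 + 4*(-7)*(-5*(-159)))*365 = (-4 + 4*(-7)*795)*365 = (-4 - 22260)*365 = -22264*365 = -8126360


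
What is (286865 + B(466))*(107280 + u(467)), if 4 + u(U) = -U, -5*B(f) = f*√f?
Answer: 30639763785 - 49772994*√466/5 ≈ 3.0425e+10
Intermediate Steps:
B(f) = -f^(3/2)/5 (B(f) = -f*√f/5 = -f^(3/2)/5)
u(U) = -4 - U
(286865 + B(466))*(107280 + u(467)) = (286865 - 466*√466/5)*(107280 + (-4 - 1*467)) = (286865 - 466*√466/5)*(107280 + (-4 - 467)) = (286865 - 466*√466/5)*(107280 - 471) = (286865 - 466*√466/5)*106809 = 30639763785 - 49772994*√466/5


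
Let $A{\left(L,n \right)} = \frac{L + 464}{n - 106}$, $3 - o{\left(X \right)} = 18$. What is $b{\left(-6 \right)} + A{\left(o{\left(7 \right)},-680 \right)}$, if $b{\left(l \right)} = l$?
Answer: $- \frac{5165}{786} \approx -6.5712$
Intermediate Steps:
$o{\left(X \right)} = -15$ ($o{\left(X \right)} = 3 - 18 = -15$)
$A{\left(L,n \right)} = \frac{464 + L}{-106 + n}$
$b{\left(-6 \right)} + A{\left(o{\left(7 \right)},-680 \right)} = -6 + \frac{464 - 15}{-106 - 680} = -6 + \frac{1}{-786} \cdot 449 = -6 - \frac{449}{786} = - \frac{5165}{786}$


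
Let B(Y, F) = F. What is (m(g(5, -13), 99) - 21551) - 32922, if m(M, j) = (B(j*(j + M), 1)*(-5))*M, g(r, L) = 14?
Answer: -54543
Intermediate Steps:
m(M, j) = -5*M (m(M, j) = (1*(-5))*M = -5*M)
(m(g(5, -13), 99) - 21551) - 32922 = (-5*14 - 21551) - 32922 = (-70 - 21551) - 32922 = -21621 - 32922 = -54543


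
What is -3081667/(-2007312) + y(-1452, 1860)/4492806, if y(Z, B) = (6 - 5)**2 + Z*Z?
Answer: 158573315033/79109328048 ≈ 2.0045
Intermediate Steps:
y(Z, B) = 1 + Z**2 (y(Z, B) = 1**2 + Z**2 = 1 + Z**2)
-3081667/(-2007312) + y(-1452, 1860)/4492806 = -3081667/(-2007312) + (1 + (-1452)**2)/4492806 = -3081667*(-1/2007312) + (1 + 2108304)*(1/4492806) = 162193/105648 + 2108305*(1/4492806) = 162193/105648 + 2108305/4492806 = 158573315033/79109328048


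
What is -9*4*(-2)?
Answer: 72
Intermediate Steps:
-9*4*(-2) = -36*(-2) = 72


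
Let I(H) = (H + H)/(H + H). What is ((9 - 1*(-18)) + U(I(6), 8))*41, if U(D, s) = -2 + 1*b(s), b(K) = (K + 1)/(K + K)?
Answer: 16769/16 ≈ 1048.1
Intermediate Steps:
b(K) = (1 + K)/(2*K) (b(K) = (1 + K)/((2*K)) = (1 + K)*(1/(2*K)) = (1 + K)/(2*K))
I(H) = 1 (I(H) = (2*H)/((2*H)) = (2*H)*(1/(2*H)) = 1)
U(D, s) = -2 + (1 + s)/(2*s) (U(D, s) = -2 + 1*((1 + s)/(2*s)) = -2 + (1 + s)/(2*s))
((9 - 1*(-18)) + U(I(6), 8))*41 = ((9 - 1*(-18)) + (½)*(1 - 3*8)/8)*41 = ((9 + 18) + (½)*(⅛)*(1 - 24))*41 = (27 + (½)*(⅛)*(-23))*41 = (27 - 23/16)*41 = (409/16)*41 = 16769/16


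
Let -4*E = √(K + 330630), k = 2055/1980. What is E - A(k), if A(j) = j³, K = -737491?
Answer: -2571353/2299968 - I*√406861/4 ≈ -1.118 - 159.46*I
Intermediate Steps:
k = 137/132 (k = 2055*(1/1980) = 137/132 ≈ 1.0379)
E = -I*√406861/4 (E = -√(-737491 + 330630)/4 = -I*√406861/4 ≈ -159.46*I)
E - A(k) = -I*√406861/4 - (137/132)³ = -I*√406861/4 - 1*2571353/2299968 = -I*√406861/4 - 2571353/2299968 = -2571353/2299968 - I*√406861/4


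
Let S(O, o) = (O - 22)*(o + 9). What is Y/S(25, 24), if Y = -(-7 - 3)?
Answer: 10/99 ≈ 0.10101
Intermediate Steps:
Y = 10 (Y = -1*(-10) = 10)
S(O, o) = (-22 + O)*(9 + o)
Y/S(25, 24) = 10/(-198 - 22*24 + 9*25 + 25*24) = 10/(-198 - 528 + 225 + 600) = 10/99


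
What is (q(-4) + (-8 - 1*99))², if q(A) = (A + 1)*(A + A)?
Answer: 6889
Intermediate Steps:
q(A) = 2*A*(1 + A) (q(A) = (1 + A)*(2*A) = 2*A*(1 + A))
(q(-4) + (-8 - 1*99))² = (2*(-4)*(1 - 4) + (-8 - 1*99))² = (2*(-4)*(-3) + (-8 - 99))² = (24 - 107)² = (-83)² = 6889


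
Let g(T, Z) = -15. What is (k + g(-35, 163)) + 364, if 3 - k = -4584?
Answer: 4936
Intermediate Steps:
k = 4587 (k = 3 - 1*(-4584) = 3 + 4584 = 4587)
(k + g(-35, 163)) + 364 = (4587 - 15) + 364 = 4572 + 364 = 4936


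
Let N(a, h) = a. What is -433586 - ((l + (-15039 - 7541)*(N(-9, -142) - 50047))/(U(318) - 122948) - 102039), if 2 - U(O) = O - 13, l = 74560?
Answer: -39733160257/123251 ≈ -3.2238e+5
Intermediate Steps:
U(O) = 15 - O (U(O) = 2 - (O - 13) = 2 - (-13 + O) = 2 + (13 - O) = 15 - O)
-433586 - ((l + (-15039 - 7541)*(N(-9, -142) - 50047))/(U(318) - 122948) - 102039) = -433586 - ((74560 + (-15039 - 7541)*(-9 - 50047))/((15 - 1*318) - 122948) - 102039) = -433586 - ((74560 - 22580*(-50056))/((15 - 318) - 122948) - 102039) = -433586 - ((74560 + 1130264480)/(-303 - 122948) - 102039) = -433586 - (1130339040/(-123251) - 102039) = -433586 - (1130339040*(-1/123251) - 102039) = -433586 - (-1130339040/123251 - 102039) = -433586 - 1*(-13706747829/123251) = -433586 + 13706747829/123251 = -39733160257/123251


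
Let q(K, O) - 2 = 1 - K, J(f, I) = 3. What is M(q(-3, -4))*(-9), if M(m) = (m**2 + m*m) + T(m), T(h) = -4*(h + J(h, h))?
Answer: -324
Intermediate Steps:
T(h) = -12 - 4*h (T(h) = -4*(h + 3) = -4*(3 + h) = -12 - 4*h)
q(K, O) = 3 - K (q(K, O) = 2 + (1 - K) = 3 - K)
M(m) = -12 - 4*m + 2*m**2 (M(m) = (m**2 + m*m) + (-12 - 4*m) = (m**2 + m**2) + (-12 - 4*m) = 2*m**2 + (-12 - 4*m) = -12 - 4*m + 2*m**2)
M(q(-3, -4))*(-9) = (-12 - 4*(3 - 1*(-3)) + 2*(3 - 1*(-3))**2)*(-9) = (-12 - 4*(3 + 3) + 2*(3 + 3)**2)*(-9) = (-12 - 4*6 + 2*6**2)*(-9) = (-12 - 24 + 2*36)*(-9) = (-12 - 24 + 72)*(-9) = 36*(-9) = -324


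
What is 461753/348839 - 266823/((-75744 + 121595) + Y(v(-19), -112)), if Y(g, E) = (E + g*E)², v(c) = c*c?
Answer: 252988344488038/191147700638431 ≈ 1.3235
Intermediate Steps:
v(c) = c²
Y(g, E) = (E + E*g)²
461753/348839 - 266823/((-75744 + 121595) + Y(v(-19), -112)) = 461753/348839 - 266823/((-75744 + 121595) + (-112)²*(1 + (-19)²)²) = 461753*(1/348839) - 266823/(45851 + 12544*(1 + 361)²) = 461753/348839 - 266823/(45851 + 12544*362²) = 461753/348839 - 266823/(45851 + 12544*131044) = 461753/348839 - 266823/(45851 + 1643815936) = 461753/348839 - 266823/1643861787 = 461753/348839 - 266823*1/1643861787 = 461753/348839 - 88941/547953929 = 252988344488038/191147700638431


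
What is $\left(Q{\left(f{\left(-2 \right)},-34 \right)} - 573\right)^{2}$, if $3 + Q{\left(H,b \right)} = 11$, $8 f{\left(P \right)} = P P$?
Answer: $319225$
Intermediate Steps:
$f{\left(P \right)} = \frac{P^{2}}{8}$ ($f{\left(P \right)} = \frac{P P}{8} = \frac{P^{2}}{8}$)
$Q{\left(H,b \right)} = 8$ ($Q{\left(H,b \right)} = -3 + 11 = 8$)
$\left(Q{\left(f{\left(-2 \right)},-34 \right)} - 573\right)^{2} = \left(8 - 573\right)^{2} = \left(-565\right)^{2} = 319225$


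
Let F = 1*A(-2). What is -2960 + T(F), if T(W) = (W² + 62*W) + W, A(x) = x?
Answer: -3082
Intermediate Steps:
F = -2 (F = 1*(-2) = -2)
T(W) = W² + 63*W
-2960 + T(F) = -2960 - 2*(63 - 2) = -2960 - 2*61 = -2960 - 122 = -3082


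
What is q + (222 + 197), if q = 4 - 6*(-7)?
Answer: 465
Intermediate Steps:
q = 46 (q = 4 + 42 = 46)
q + (222 + 197) = 46 + (222 + 197) = 46 + 419 = 465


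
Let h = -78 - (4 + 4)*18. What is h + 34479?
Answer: 34257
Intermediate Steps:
h = -222 (h = -78 - 1*8*18 = -78 - 8*18 = -78 - 144 = -222)
h + 34479 = -222 + 34479 = 34257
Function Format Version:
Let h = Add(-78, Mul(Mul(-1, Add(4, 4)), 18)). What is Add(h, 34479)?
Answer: 34257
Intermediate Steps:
h = -222 (h = Add(-78, Mul(Mul(-1, 8), 18)) = Add(-78, Mul(-8, 18)) = Add(-78, -144) = -222)
Add(h, 34479) = Add(-222, 34479) = 34257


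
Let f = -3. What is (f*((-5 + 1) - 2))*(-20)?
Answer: -360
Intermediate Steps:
(f*((-5 + 1) - 2))*(-20) = -3*((-5 + 1) - 2)*(-20) = -3*(-4 - 2)*(-20) = -3*(-6)*(-20) = 18*(-20) = -360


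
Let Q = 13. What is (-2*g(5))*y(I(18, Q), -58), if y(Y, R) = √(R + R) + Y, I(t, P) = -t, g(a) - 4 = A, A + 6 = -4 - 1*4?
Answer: -360 + 40*I*√29 ≈ -360.0 + 215.41*I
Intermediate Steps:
A = -14 (A = -6 + (-4 - 1*4) = -6 + (-4 - 4) = -6 - 8 = -14)
g(a) = -10 (g(a) = 4 - 14 = -10)
y(Y, R) = Y + √2*√R (y(Y, R) = √(2*R) + Y = √2*√R + Y = Y + √2*√R)
(-2*g(5))*y(I(18, Q), -58) = (-2*(-10))*(-1*18 + √2*√(-58)) = 20*(-18 + √2*(I*√58)) = 20*(-18 + 2*I*√29) = -360 + 40*I*√29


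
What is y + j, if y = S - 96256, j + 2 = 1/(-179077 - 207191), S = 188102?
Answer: 35476398191/386268 ≈ 91844.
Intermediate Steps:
j = -772537/386268 (j = -2 + 1/(-179077 - 207191) = -2 + 1/(-386268) = -2 - 1/386268 = -772537/386268 ≈ -2.0000)
y = 91846 (y = 188102 - 96256 = 91846)
y + j = 91846 - 772537/386268 = 35476398191/386268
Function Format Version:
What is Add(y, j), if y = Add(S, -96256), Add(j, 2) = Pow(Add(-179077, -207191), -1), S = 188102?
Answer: Rational(35476398191, 386268) ≈ 91844.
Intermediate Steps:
j = Rational(-772537, 386268) (j = Add(-2, Pow(Add(-179077, -207191), -1)) = Add(-2, Pow(-386268, -1)) = Add(-2, Rational(-1, 386268)) = Rational(-772537, 386268) ≈ -2.0000)
y = 91846 (y = Add(188102, -96256) = 91846)
Add(y, j) = Add(91846, Rational(-772537, 386268)) = Rational(35476398191, 386268)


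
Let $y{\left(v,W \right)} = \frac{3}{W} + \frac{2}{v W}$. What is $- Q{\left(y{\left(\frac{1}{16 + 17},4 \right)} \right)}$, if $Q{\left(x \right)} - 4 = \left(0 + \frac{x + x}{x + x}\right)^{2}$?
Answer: $-5$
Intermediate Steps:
$y{\left(v,W \right)} = \frac{3}{W} + \frac{2}{W v}$
$Q{\left(x \right)} = 5$ ($Q{\left(x \right)} = 4 + \left(0 + \frac{x + x}{x + x}\right)^{2} = 4 + \left(0 + \frac{2 x}{2 x}\right)^{2} = 4 + \left(0 + 2 x \frac{1}{2 x}\right)^{2} = 4 + \left(0 + 1\right)^{2} = 4 + 1^{2} = 4 + 1 = 5$)
$- Q{\left(y{\left(\frac{1}{16 + 17},4 \right)} \right)} = \left(-1\right) 5 = -5$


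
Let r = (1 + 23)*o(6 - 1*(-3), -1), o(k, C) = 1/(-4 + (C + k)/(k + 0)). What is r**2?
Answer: 2916/49 ≈ 59.510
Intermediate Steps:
o(k, C) = 1/(-4 + (C + k)/k)
r = -54/7 (r = (1 + 23)*((6 - 1*(-3))/(-1 - 3*(6 - 1*(-3)))) = 24*((6 + 3)/(-1 - 3*(6 + 3))) = 24*(9/(-1 - 3*9)) = 24*(9/(-1 - 27)) = 24*(9/(-28)) = 24*(9*(-1/28)) = 24*(-9/28) = -54/7 ≈ -7.7143)
r**2 = (-54/7)**2 = 2916/49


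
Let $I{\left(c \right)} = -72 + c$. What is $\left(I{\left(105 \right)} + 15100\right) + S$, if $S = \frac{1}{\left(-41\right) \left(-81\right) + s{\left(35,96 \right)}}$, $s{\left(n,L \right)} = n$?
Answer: $\frac{50786349}{3356} \approx 15133.0$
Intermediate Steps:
$S = \frac{1}{3356}$ ($S = \frac{1}{\left(-41\right) \left(-81\right) + 35} = \frac{1}{3321 + 35} = \frac{1}{3356} \approx 0.00029797$)
$\left(I{\left(105 \right)} + 15100\right) + S = \left(\left(-72 + 105\right) + 15100\right) + \frac{1}{3356} = \left(33 + 15100\right) + \frac{1}{3356} = 15133 + \frac{1}{3356} = \frac{50786349}{3356}$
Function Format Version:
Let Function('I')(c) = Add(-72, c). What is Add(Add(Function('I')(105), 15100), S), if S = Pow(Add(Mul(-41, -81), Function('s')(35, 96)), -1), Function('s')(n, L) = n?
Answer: Rational(50786349, 3356) ≈ 15133.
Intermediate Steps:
S = Rational(1, 3356) (S = Pow(Add(Mul(-41, -81), 35), -1) = Pow(Add(3321, 35), -1) = Pow(3356, -1) = Rational(1, 3356) ≈ 0.00029797)
Add(Add(Function('I')(105), 15100), S) = Add(Add(Add(-72, 105), 15100), Rational(1, 3356)) = Add(Add(33, 15100), Rational(1, 3356)) = Add(15133, Rational(1, 3356)) = Rational(50786349, 3356)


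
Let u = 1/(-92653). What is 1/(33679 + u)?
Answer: 92653/3120460386 ≈ 2.9692e-5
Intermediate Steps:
u = -1/92653 ≈ -1.0793e-5
1/(33679 + u) = 1/(33679 - 1/92653) = 1/(3120460386/92653) = 92653/3120460386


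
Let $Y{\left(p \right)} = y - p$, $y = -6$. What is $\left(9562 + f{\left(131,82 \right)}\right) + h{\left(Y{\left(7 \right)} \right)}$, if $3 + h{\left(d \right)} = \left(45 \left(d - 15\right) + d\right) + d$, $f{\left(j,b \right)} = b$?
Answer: $8355$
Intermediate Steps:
$Y{\left(p \right)} = -6 - p$
$h{\left(d \right)} = -678 + 47 d$ ($h{\left(d \right)} = -3 + \left(\left(45 \left(d - 15\right) + d\right) + d\right) = -3 + \left(\left(45 \left(-15 + d\right) + d\right) + d\right) = -3 + \left(\left(\left(-675 + 45 d\right) + d\right) + d\right) = -3 + \left(\left(-675 + 46 d\right) + d\right) = -3 + \left(-675 + 47 d\right) = -678 + 47 d$)
$\left(9562 + f{\left(131,82 \right)}\right) + h{\left(Y{\left(7 \right)} \right)} = \left(9562 + 82\right) - \left(678 - 47 \left(-6 - 7\right)\right) = 9644 - \left(678 - 47 \left(-6 - 7\right)\right) = 9644 + \left(-678 + 47 \left(-13\right)\right) = 9644 - 1289 = 8355$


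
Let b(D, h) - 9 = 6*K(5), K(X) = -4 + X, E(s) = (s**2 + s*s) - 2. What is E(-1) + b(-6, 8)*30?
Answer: 450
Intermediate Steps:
E(s) = -2 + 2*s**2 (E(s) = (s**2 + s**2) - 2 = 2*s**2 - 2 = -2 + 2*s**2)
b(D, h) = 15 (b(D, h) = 9 + 6*(-4 + 5) = 9 + 6*1 = 9 + 6 = 15)
E(-1) + b(-6, 8)*30 = (-2 + 2*(-1)**2) + 15*30 = (-2 + 2*1) + 450 = (-2 + 2) + 450 = 0 + 450 = 450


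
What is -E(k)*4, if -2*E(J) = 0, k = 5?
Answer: 0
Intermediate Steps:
E(J) = 0 (E(J) = -½*0 = 0)
-E(k)*4 = -1*0*4 = 0*4 = 0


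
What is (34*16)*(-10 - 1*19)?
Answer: -15776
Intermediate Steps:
(34*16)*(-10 - 1*19) = 544*(-10 - 19) = 544*(-29) = -15776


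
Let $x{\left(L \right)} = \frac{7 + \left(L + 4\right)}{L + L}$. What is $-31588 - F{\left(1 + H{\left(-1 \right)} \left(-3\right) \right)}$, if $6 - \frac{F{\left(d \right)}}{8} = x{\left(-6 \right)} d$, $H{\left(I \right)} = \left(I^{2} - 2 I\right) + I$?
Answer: $- \frac{94858}{3} \approx -31619.0$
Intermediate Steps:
$H{\left(I \right)} = I^{2} - I$
$x{\left(L \right)} = \frac{11 + L}{2 L}$ ($x{\left(L \right)} = \frac{7 + \left(4 + L\right)}{2 L} = \left(11 + L\right) \frac{1}{2 L} = \frac{11 + L}{2 L}$)
$F{\left(d \right)} = 48 + \frac{10 d}{3}$ ($F{\left(d \right)} = 48 - 8 \frac{11 - 6}{2 \left(-6\right)} d = 48 - 8 \cdot \frac{1}{2} \left(- \frac{1}{6}\right) 5 d = 48 - 8 \left(- \frac{5 d}{12}\right) = 48 + \frac{10 d}{3}$)
$-31588 - F{\left(1 + H{\left(-1 \right)} \left(-3\right) \right)} = -31588 - \left(48 + \frac{10 \left(1 + - (-1 - 1) \left(-3\right)\right)}{3}\right) = -31588 - \left(48 + \frac{10 \left(1 + \left(-1\right) \left(-2\right) \left(-3\right)\right)}{3}\right) = -31588 - \left(48 + \frac{10 \left(1 + 2 \left(-3\right)\right)}{3}\right) = -31588 - \left(48 + \frac{10 \left(1 - 6\right)}{3}\right) = -31588 - \left(48 + \frac{10}{3} \left(-5\right)\right) = -31588 - \left(48 - \frac{50}{3}\right) = -31588 - \frac{94}{3} = - \frac{94858}{3}$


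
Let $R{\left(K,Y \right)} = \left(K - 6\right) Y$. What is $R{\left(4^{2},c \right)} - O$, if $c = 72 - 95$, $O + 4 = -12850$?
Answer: $12624$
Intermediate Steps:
$O = -12854$ ($O = -4 - 12850 = -12854$)
$c = -23$ ($c = 72 - 95 = -23$)
$R{\left(K,Y \right)} = Y \left(-6 + K\right)$ ($R{\left(K,Y \right)} = \left(-6 + K\right) Y = Y \left(-6 + K\right)$)
$R{\left(4^{2},c \right)} - O = - 23 \left(-6 + 4^{2}\right) - -12854 = - 23 \left(-6 + 16\right) + 12854 = \left(-23\right) 10 + 12854 = -230 + 12854 = 12624$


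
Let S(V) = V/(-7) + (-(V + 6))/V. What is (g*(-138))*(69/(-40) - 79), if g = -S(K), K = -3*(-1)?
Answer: 1336806/35 ≈ 38194.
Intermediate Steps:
K = 3
S(V) = -V/7 + (-6 - V)/V (S(V) = V*(-⅐) + (-(6 + V))/V = -V/7 + (-6 - V)/V)
g = 24/7 (g = -(-1 - 6/3 - ⅐*3) = -(-1 - 6*⅓ - 3/7) = -(-1 - 2 - 3/7) = -1*(-24/7) = 24/7 ≈ 3.4286)
(g*(-138))*(69/(-40) - 79) = ((24/7)*(-138))*(69/(-40) - 79) = -3312*(69*(-1/40) - 79)/7 = -3312*(-69/40 - 79)/7 = -3312/7*(-3229/40) = 1336806/35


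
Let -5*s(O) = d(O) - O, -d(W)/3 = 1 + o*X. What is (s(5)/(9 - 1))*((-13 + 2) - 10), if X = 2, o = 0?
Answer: -21/5 ≈ -4.2000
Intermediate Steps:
d(W) = -3 (d(W) = -3*(1 + 0*2) = -3*(1 + 0) = -3*1 = -3)
s(O) = 3/5 + O/5 (s(O) = -(-3 - O)/5 = 3/5 + O/5)
(s(5)/(9 - 1))*((-13 + 2) - 10) = ((3/5 + (1/5)*5)/(9 - 1))*((-13 + 2) - 10) = ((3/5 + 1)/8)*(-11 - 10) = ((1/8)*(8/5))*(-21) = (1/5)*(-21) = -21/5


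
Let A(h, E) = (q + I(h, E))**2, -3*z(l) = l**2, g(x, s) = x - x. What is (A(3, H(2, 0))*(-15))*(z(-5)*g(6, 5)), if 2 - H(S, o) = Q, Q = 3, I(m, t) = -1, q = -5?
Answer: 0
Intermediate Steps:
g(x, s) = 0
H(S, o) = -1 (H(S, o) = 2 - 1*3 = 2 - 3 = -1)
z(l) = -l**2/3
A(h, E) = 36 (A(h, E) = (-5 - 1)**2 = (-6)**2 = 36)
(A(3, H(2, 0))*(-15))*(z(-5)*g(6, 5)) = (36*(-15))*(-1/3*(-5)**2*0) = -540*(-1/3*25)*0 = -(-4500)*0 = -540*0 = 0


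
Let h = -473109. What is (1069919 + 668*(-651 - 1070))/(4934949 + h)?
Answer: -79709/4461840 ≈ -0.017865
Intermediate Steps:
(1069919 + 668*(-651 - 1070))/(4934949 + h) = (1069919 + 668*(-651 - 1070))/(4934949 - 473109) = (1069919 + 668*(-1721))/4461840 = (1069919 - 1149628)*(1/4461840) = -79709*1/4461840 = -79709/4461840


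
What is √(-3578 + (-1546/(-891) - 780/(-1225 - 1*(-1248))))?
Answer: 4*I*√1169862133/2277 ≈ 60.085*I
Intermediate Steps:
√(-3578 + (-1546/(-891) - 780/(-1225 - 1*(-1248)))) = √(-3578 + (-1546*(-1/891) - 780/(-1225 + 1248))) = √(-3578 + (1546/891 - 780/23)) = √(-3578 - 659422/20493) = √(-73983376/20493) = 4*I*√1169862133/2277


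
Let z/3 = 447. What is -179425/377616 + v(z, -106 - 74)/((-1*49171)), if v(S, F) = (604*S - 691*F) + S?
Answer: -362152133635/18567756336 ≈ -19.504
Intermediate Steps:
z = 1341 (z = 3*447 = 1341)
v(S, F) = -691*F + 605*S (v(S, F) = (-691*F + 604*S) + S = -691*F + 605*S)
-179425/377616 + v(z, -106 - 74)/((-1*49171)) = -179425/377616 + (-691*(-106 - 74) + 605*1341)/((-1*49171)) = -179425*1/377616 + (-691*(-180) + 811305)/(-49171) = -179425/377616 + (124380 + 811305)*(-1/49171) = -179425/377616 + 935685*(-1/49171) = -179425/377616 - 935685/49171 = -362152133635/18567756336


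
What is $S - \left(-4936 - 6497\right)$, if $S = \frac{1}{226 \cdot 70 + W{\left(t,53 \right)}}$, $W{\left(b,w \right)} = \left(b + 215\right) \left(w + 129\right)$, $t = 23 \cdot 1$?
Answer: $\frac{676101889}{59136} \approx 11433.0$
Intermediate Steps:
$t = 23$
$W{\left(b,w \right)} = \left(129 + w\right) \left(215 + b\right)$ ($W{\left(b,w \right)} = \left(215 + b\right) \left(129 + w\right) = \left(129 + w\right) \left(215 + b\right)$)
$S = \frac{1}{59136}$ ($S = \frac{1}{226 \cdot 70 + \left(27735 + 129 \cdot 23 + 215 \cdot 53 + 23 \cdot 53\right)} = \frac{1}{15820 + \left(27735 + 2967 + 11395 + 1219\right)} = \frac{1}{15820 + 43316} = \frac{1}{59136} \approx 1.691 \cdot 10^{-5}$)
$S - \left(-4936 - 6497\right) = \frac{1}{59136} - \left(-4936 - 6497\right) = \frac{1}{59136} - -11433 = \frac{1}{59136} + 11433 = \frac{676101889}{59136}$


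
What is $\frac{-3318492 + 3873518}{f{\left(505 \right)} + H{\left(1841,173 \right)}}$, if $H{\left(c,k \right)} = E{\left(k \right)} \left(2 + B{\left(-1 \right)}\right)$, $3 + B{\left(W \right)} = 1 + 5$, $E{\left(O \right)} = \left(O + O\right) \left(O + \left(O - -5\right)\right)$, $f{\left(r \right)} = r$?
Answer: $\frac{555026}{607735} \approx 0.91327$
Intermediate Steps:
$E{\left(O \right)} = 2 O \left(5 + 2 O\right)$ ($E{\left(O \right)} = 2 O \left(O + \left(O + 5\right)\right) = 2 O \left(O + \left(5 + O\right)\right) = 2 O \left(5 + 2 O\right)$)
$B{\left(W \right)} = 3$ ($B{\left(W \right)} = -3 + \left(1 + 5\right) = -3 + 6 = 3$)
$H{\left(c,k \right)} = 10 k \left(5 + 2 k\right)$ ($H{\left(c,k \right)} = 2 k \left(5 + 2 k\right) \left(2 + 3\right) = 2 k \left(5 + 2 k\right) 5 = 10 k \left(5 + 2 k\right)$)
$\frac{-3318492 + 3873518}{f{\left(505 \right)} + H{\left(1841,173 \right)}} = \frac{-3318492 + 3873518}{505 + 10 \cdot 173 \left(5 + 2 \cdot 173\right)} = \frac{555026}{505 + 10 \cdot 173 \left(5 + 346\right)} = \frac{555026}{505 + 10 \cdot 173 \cdot 351} = \frac{555026}{505 + 607230} = \frac{555026}{607735}$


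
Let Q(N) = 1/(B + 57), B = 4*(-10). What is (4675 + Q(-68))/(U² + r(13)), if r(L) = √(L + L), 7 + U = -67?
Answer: 217605288/254885675 - 39738*√26/254885675 ≈ 0.85294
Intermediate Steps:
U = -74 (U = -7 - 67 = -74)
B = -40
Q(N) = 1/17 (Q(N) = 1/(-40 + 57) = 1/17)
r(L) = √2*√L (r(L) = √(2*L) = √2*√L)
(4675 + Q(-68))/(U² + r(13)) = (4675 + 1/17)/((-74)² + √2*√13) = 79476/(17*(5476 + √26))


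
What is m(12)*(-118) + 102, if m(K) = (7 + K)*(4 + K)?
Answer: -35770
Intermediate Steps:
m(K) = (4 + K)*(7 + K)
m(12)*(-118) + 102 = (28 + 12² + 11*12)*(-118) + 102 = (28 + 144 + 132)*(-118) + 102 = 304*(-118) + 102 = -35872 + 102 = -35770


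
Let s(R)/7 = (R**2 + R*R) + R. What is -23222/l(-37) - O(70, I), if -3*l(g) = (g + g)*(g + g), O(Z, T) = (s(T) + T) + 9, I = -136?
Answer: -705999537/2738 ≈ -2.5785e+5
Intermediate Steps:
s(R) = 7*R + 14*R**2 (s(R) = 7*((R**2 + R*R) + R) = 7*((R**2 + R**2) + R) = 7*(2*R**2 + R) = 7*(R + 2*R**2) = 7*R + 14*R**2)
O(Z, T) = 9 + T + 7*T*(1 + 2*T) (O(Z, T) = (7*T*(1 + 2*T) + T) + 9 = (T + 7*T*(1 + 2*T)) + 9 = 9 + T + 7*T*(1 + 2*T))
l(g) = -4*g**2/3 (l(g) = -(g + g)*(g + g)/3 = -2*g*2*g/3 = -4*g**2/3)
-23222/l(-37) - O(70, I) = -23222/((-4/3*(-37)**2)) - (9 + 8*(-136) + 14*(-136)**2) = -23222/((-4/3*1369)) - (9 - 1088 + 14*18496) = -23222/(-5476/3) - (9 - 1088 + 258944) = -23222*(-3/5476) - 1*257865 = 34833/2738 - 257865 = -705999537/2738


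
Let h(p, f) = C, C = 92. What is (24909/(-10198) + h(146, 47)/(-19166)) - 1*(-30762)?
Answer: 3006052152653/97727434 ≈ 30760.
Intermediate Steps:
h(p, f) = 92
(24909/(-10198) + h(146, 47)/(-19166)) - 1*(-30762) = (24909/(-10198) + 92/(-19166)) - 1*(-30762) = (24909*(-1/10198) + 92*(-1/19166)) + 30762 = (-24909/10198 - 46/9583) + 30762 = -239172055/97727434 + 30762 = 3006052152653/97727434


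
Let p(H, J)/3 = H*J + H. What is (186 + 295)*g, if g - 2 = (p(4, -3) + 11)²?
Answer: 82251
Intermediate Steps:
p(H, J) = 3*H + 3*H*J (p(H, J) = 3*(H*J + H) = 3*(H + H*J) = 3*H + 3*H*J)
g = 171 (g = 2 + (3*4*(1 - 3) + 11)² = 2 + (3*4*(-2) + 11)² = 2 + (-24 + 11)² = 2 + (-13)² = 2 + 169 = 171)
(186 + 295)*g = (186 + 295)*171 = 481*171 = 82251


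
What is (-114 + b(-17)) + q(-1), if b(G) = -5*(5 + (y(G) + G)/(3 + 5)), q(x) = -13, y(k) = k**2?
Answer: -322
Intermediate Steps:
b(G) = -25 - 5*G/8 - 5*G**2/8 (b(G) = -5*(5 + (G**2 + G)/(3 + 5)) = -5*(5 + (G + G**2)/8) = -5*(5 + (G + G**2)*(1/8)) = -5*(5 + (G/8 + G**2/8)) = -5*(5 + G/8 + G**2/8) = -25 - 5*G/8 - 5*G**2/8)
(-114 + b(-17)) + q(-1) = (-114 + (-25 - 5/8*(-17) - 5/8*(-17)**2)) - 13 = (-114 + (-25 + 85/8 - 5/8*289)) - 13 = (-114 + (-25 + 85/8 - 1445/8)) - 13 = (-114 - 195) - 13 = -309 - 13 = -322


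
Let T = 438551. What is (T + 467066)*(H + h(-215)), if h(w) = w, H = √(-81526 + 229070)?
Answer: -194707655 + 1811234*√36886 ≈ 1.5315e+8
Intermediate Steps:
H = 2*√36886 (H = √147544 = 2*√36886 ≈ 384.11)
(T + 467066)*(H + h(-215)) = (438551 + 467066)*(2*√36886 - 215) = 905617*(-215 + 2*√36886) = -194707655 + 1811234*√36886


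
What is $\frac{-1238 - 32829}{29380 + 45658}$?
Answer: $- \frac{34067}{75038} \approx -0.454$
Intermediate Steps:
$\frac{-1238 - 32829}{29380 + 45658} = - \frac{34067}{75038}$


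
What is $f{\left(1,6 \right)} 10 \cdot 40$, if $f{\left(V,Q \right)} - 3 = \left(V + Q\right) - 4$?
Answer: $2400$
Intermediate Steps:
$f{\left(V,Q \right)} = -1 + Q + V$ ($f{\left(V,Q \right)} = 3 - \left(4 - Q - V\right) = 3 + \left(-4 + Q + V\right) = -1 + Q + V$)
$f{\left(1,6 \right)} 10 \cdot 40 = \left(-1 + 6 + 1\right) 10 \cdot 40 = 6 \cdot 10 \cdot 40 = 60 \cdot 40 = 2400$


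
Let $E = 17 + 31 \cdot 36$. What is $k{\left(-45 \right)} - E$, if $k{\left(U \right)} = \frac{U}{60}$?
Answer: $- \frac{4535}{4} \approx -1133.8$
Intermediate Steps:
$k{\left(U \right)} = \frac{U}{60}$ ($k{\left(U \right)} = U \frac{1}{60} = \frac{U}{60}$)
$E = 1133$ ($E = 17 + 1116 = 1133$)
$k{\left(-45 \right)} - E = \frac{1}{60} \left(-45\right) - 1133 = - \frac{3}{4} - 1133 = - \frac{4535}{4}$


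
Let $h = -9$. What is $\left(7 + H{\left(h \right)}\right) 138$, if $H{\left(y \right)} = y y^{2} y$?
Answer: $906384$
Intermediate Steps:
$H{\left(y \right)} = y^{4}$ ($H{\left(y \right)} = y^{3} y = y^{4}$)
$\left(7 + H{\left(h \right)}\right) 138 = \left(7 + \left(-9\right)^{4}\right) 138 = \left(7 + 6561\right) 138 = 6568 \cdot 138 = 906384$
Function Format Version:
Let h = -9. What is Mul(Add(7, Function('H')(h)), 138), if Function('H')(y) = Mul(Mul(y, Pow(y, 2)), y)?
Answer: 906384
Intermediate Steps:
Function('H')(y) = Pow(y, 4) (Function('H')(y) = Mul(Pow(y, 3), y) = Pow(y, 4))
Mul(Add(7, Function('H')(h)), 138) = Mul(Add(7, Pow(-9, 4)), 138) = Mul(Add(7, 6561), 138) = Mul(6568, 138) = 906384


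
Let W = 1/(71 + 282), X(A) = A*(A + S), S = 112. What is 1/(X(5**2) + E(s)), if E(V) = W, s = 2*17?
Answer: 353/1209026 ≈ 0.00029197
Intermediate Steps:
s = 34
X(A) = A*(112 + A) (X(A) = A*(A + 112) = A*(112 + A))
W = 1/353 ≈ 0.0028329
E(V) = 1/353
1/(X(5**2) + E(s)) = 1/(5**2*(112 + 5**2) + 1/353) = 1/(25*(112 + 25) + 1/353) = 1/(25*137 + 1/353) = 1/(3425 + 1/353) = 1/(1209026/353) = 353/1209026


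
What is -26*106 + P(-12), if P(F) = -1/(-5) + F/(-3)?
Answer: -13759/5 ≈ -2751.8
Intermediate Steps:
P(F) = ⅕ - F/3 (P(F) = -1*(-⅕) + F*(-⅓) = ⅕ - F/3)
-26*106 + P(-12) = -26*106 + (⅕ - ⅓*(-12)) = -2756 + (⅕ + 4) = -2756 + 21/5 = -13759/5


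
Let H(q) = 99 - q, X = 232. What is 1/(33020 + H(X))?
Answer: 1/32887 ≈ 3.0407e-5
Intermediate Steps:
1/(33020 + H(X)) = 1/(33020 + (99 - 1*232)) = 1/(33020 + (99 - 232)) = 1/(33020 - 133) = 1/32887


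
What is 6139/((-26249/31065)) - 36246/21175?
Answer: -577027723197/79403225 ≈ -7267.1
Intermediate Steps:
6139/((-26249/31065)) - 36246/21175 = 6139/((-26249*1/31065)) - 36246*1/21175 = 6139/(-26249/31065) - 5178/3025 = 6139*(-31065/26249) - 5178/3025 = -190708035/26249 - 5178/3025 = -577027723197/79403225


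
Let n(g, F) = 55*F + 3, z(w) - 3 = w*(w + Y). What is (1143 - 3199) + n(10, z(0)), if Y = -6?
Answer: -1888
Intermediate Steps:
z(w) = 3 + w*(-6 + w) (z(w) = 3 + w*(w - 6) = 3 + w*(-6 + w))
n(g, F) = 3 + 55*F
(1143 - 3199) + n(10, z(0)) = (1143 - 3199) + (3 + 55*(3 + 0² - 6*0)) = -2056 + (3 + 55*(3 + 0 + 0)) = -2056 + (3 + 55*3) = -2056 + (3 + 165) = -2056 + 168 = -1888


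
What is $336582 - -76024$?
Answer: $412606$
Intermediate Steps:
$336582 - -76024 = 336582 + 76024 = 412606$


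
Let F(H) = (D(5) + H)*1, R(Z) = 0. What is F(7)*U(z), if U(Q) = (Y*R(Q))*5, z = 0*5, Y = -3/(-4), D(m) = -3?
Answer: 0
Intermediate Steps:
Y = ¾ (Y = -3*(-¼) = ¾ ≈ 0.75000)
F(H) = -3 + H (F(H) = (-3 + H)*1 = -3 + H)
z = 0
U(Q) = 0 (U(Q) = ((¾)*0)*5 = 0*5 = 0)
F(7)*U(z) = (-3 + 7)*0 = 4*0 = 0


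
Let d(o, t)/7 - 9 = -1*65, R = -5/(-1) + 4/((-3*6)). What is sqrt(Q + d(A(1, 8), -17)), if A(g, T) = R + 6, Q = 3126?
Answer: sqrt(2734) ≈ 52.288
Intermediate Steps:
R = 43/9 (R = -5*(-1) + 4/(-18) = 5 + 4*(-1/18) = 5 - 2/9 = 43/9 ≈ 4.7778)
A(g, T) = 97/9 (A(g, T) = 43/9 + 6 = 97/9)
d(o, t) = -392 (d(o, t) = 63 + 7*(-1*65) = 63 + 7*(-65) = 63 - 455 = -392)
sqrt(Q + d(A(1, 8), -17)) = sqrt(3126 - 392) = sqrt(2734)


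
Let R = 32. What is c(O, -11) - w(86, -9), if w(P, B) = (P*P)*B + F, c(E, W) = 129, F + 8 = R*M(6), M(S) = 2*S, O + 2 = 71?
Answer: 66317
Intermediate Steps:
O = 69 (O = -2 + 71 = 69)
F = 376 (F = -8 + 32*(2*6) = -8 + 32*12 = -8 + 384 = 376)
w(P, B) = 376 + B*P² (w(P, B) = (P*P)*B + 376 = P²*B + 376 = B*P² + 376 = 376 + B*P²)
c(O, -11) - w(86, -9) = 129 - (376 - 9*86²) = 129 - (376 - 9*7396) = 129 - (376 - 66564) = 129 - 1*(-66188) = 129 + 66188 = 66317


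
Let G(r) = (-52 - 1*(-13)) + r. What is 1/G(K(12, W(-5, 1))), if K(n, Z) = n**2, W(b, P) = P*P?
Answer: 1/105 ≈ 0.0095238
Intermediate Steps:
W(b, P) = P**2
G(r) = -39 + r (G(r) = (-52 + 13) + r = -39 + r)
1/G(K(12, W(-5, 1))) = 1/(-39 + 12**2) = 1/(-39 + 144) = 1/105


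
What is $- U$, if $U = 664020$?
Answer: $-664020$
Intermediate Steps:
$- U = \left(-1\right) 664020 = -664020$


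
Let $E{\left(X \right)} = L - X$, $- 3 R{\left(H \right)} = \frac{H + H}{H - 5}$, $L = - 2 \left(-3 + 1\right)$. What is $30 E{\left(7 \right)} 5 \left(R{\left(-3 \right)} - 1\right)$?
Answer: $\frac{1125}{2} \approx 562.5$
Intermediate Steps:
$L = 4$ ($L = \left(-2\right) \left(-2\right) = 4$)
$R{\left(H \right)} = - \frac{2 H}{3 \left(-5 + H\right)}$ ($R{\left(H \right)} = - \frac{\left(H + H\right) \frac{1}{H - 5}}{3} = - \frac{2 H \frac{1}{-5 + H}}{3} = - \frac{2 H}{3 \left(-5 + H\right)}$)
$E{\left(X \right)} = 4 - X$
$30 E{\left(7 \right)} 5 \left(R{\left(-3 \right)} - 1\right) = 30 \left(4 - 7\right) 5 \left(\left(-2\right) \left(-3\right) \frac{1}{-15 + 3 \left(-3\right)} - 1\right) = 30 \left(4 - 7\right) 5 \left(\left(-2\right) \left(-3\right) \frac{1}{-15 - 9} - 1\right) = 30 \left(-3\right) 5 \left(\left(-2\right) \left(-3\right) \frac{1}{-24} - 1\right) = - 90 \cdot 5 \left(\left(-2\right) \left(-3\right) \left(- \frac{1}{24}\right) - 1\right) = - 90 \cdot 5 \left(- \frac{1}{4} - 1\right) = - 90 \cdot 5 \left(- \frac{5}{4}\right) = \left(-90\right) \left(- \frac{25}{4}\right) = \frac{1125}{2}$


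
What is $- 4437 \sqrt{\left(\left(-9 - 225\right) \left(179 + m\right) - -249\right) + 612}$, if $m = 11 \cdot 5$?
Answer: $- 4437 i \sqrt{53895} \approx - 1.0301 \cdot 10^{6} i$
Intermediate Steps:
$m = 55$
$- 4437 \sqrt{\left(\left(-9 - 225\right) \left(179 + m\right) - -249\right) + 612} = - 4437 \sqrt{\left(\left(-9 - 225\right) \left(179 + 55\right) - -249\right) + 612} = - 4437 \sqrt{\left(\left(-234\right) 234 + 249\right) + 612} = - 4437 \sqrt{\left(-54756 + 249\right) + 612} = - 4437 \sqrt{-54507 + 612} = - 4437 \sqrt{-53895} = - 4437 i \sqrt{53895}$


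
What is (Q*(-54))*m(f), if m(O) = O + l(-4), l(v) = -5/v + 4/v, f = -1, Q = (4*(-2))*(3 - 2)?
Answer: -324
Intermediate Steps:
Q = -8 (Q = -8*1 = -8)
l(v) = -1/v
m(O) = ¼ + O (m(O) = O - 1/(-4) = O - 1*(-¼) = O + ¼ = ¼ + O)
(Q*(-54))*m(f) = (-8*(-54))*(¼ - 1) = 432*(-¾) = -324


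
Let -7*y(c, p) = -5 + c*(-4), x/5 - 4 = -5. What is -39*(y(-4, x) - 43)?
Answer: 12168/7 ≈ 1738.3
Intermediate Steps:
x = -5 (x = 20 + 5*(-5) = 20 - 25 = -5)
y(c, p) = 5/7 + 4*c/7 (y(c, p) = -(-5 + c*(-4))/7 = -(-5 - 4*c)/7 = 5/7 + 4*c/7)
-39*(y(-4, x) - 43) = -39*((5/7 + (4/7)*(-4)) - 43) = -39*((5/7 - 16/7) - 43) = -39*(-11/7 - 43) = -39*(-312/7) = 12168/7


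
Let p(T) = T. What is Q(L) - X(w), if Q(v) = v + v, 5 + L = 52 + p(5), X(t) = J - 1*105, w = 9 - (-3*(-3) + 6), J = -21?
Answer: 230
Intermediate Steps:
w = -6 (w = 9 - (9 + 6) = 9 - 1*15 = 9 - 15 = -6)
X(t) = -126 (X(t) = -21 - 1*105 = -21 - 105 = -126)
L = 52 (L = -5 + (52 + 5) = -5 + 57 = 52)
Q(v) = 2*v
Q(L) - X(w) = 2*52 - 1*(-126) = 104 + 126 = 230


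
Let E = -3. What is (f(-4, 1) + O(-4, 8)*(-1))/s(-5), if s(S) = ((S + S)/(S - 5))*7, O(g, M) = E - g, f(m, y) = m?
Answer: -5/7 ≈ -0.71429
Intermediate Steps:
O(g, M) = -3 - g
s(S) = 14*S/(-5 + S) (s(S) = ((2*S)/(-5 + S))*7 = (2*S/(-5 + S))*7 = 14*S/(-5 + S))
(f(-4, 1) + O(-4, 8)*(-1))/s(-5) = (-4 + (-3 - 1*(-4))*(-1))/((14*(-5)/(-5 - 5))) = (-4 + (-3 + 4)*(-1))/((14*(-5)/(-10))) = (-4 + 1*(-1))/((14*(-5)*(-1/10))) = (-4 - 1)/7 = -5*1/7 = -5/7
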